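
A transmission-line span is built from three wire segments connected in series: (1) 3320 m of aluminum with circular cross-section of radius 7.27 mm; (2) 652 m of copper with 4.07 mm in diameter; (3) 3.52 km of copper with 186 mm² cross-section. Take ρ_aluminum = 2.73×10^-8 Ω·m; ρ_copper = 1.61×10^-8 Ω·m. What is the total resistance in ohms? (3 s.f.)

Seg 1: A = πr² = π(7.2700e-03 m)² = 1.660e-04 m²
R_1 = (2.73×10^-8)(3320)/(1.660e-04) = 0.5459 Ω
Seg 2: A = π(d/2)² = π(2.0350e-03 m)² = 1.301e-05 m²
R_2 = (1.61×10^-8)(652)/(1.301e-05) = 0.8069 Ω
Seg 3: A = 186 mm² = 1.860e-04 m²
R_3 = (1.61×10^-8)(3520)/(1.860e-04) = 0.3047 Ω
R_total = R_1 + R_2 + R_3 = 1.66 Ω

1.66 Ω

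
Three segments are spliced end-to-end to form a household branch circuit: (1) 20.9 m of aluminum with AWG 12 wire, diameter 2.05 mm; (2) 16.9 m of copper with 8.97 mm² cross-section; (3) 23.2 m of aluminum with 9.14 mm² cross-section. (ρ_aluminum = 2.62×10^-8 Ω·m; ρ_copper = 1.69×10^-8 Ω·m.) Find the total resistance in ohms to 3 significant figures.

Seg 1: A = π(2.05/2 mm)² = π(1.0250e-03 m)² = 3.301e-06 m²
R_1 = (2.62×10^-8)(20.9)/(3.301e-06) = 0.1659 Ω
Seg 2: A = 8.97 mm² = 8.970e-06 m²
R_2 = (1.69×10^-8)(16.9)/(8.970e-06) = 0.03184 Ω
Seg 3: A = 9.14 mm² = 9.140e-06 m²
R_3 = (2.62×10^-8)(23.2)/(9.140e-06) = 0.0665 Ω
R_total = R_1 + R_2 + R_3 = 0.264 Ω

0.264 Ω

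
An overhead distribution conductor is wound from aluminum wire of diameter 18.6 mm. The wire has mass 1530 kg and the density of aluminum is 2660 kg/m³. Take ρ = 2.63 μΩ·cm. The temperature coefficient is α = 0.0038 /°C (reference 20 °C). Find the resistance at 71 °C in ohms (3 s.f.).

0.245 Ω

ρ = 2.63 μΩ·cm = 2.63×10^-8 Ω·m
A = π(d/2)² = π(9.3000e-03 m)² = 2.7172e-04 m²
L = m/(density·A) = 1530/(2660×2.7172e-04) = 2117 m
R = ρL/A = (2.63×10^-8)(2117)/(2.7172e-04) = 0.2049 Ω
R(71 °C) = 0.2049 × (1 + 0.0038×51) = 0.245 Ω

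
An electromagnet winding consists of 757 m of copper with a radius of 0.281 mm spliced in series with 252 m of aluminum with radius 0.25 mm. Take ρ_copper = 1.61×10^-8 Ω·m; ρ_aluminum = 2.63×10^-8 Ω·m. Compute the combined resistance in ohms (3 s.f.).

82.9 Ω

Segment 1: A = πr² = π(2.8100e-04 m)² = 2.481e-07 m²
R₁ = ρL/A = (1.61×10^-8)(757)/(2.481e-07) = 49.13 Ω
Segment 2: A = πr² = π(2.5000e-04 m)² = 1.963e-07 m²
R₂ = (2.63×10^-8)(252)/(1.963e-07) = 33.75 Ω
R = R₁ + R₂ = 82.9 Ω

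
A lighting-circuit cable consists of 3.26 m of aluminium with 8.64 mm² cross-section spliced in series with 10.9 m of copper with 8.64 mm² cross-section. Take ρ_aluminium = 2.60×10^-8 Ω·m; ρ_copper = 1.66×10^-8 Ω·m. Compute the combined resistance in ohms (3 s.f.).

Segment 1: A = 8.64 mm² = 8.640e-06 m²
R₁ = ρL/A = (2.60×10^-8)(3.26)/(8.640e-06) = 0.00981 Ω
R₂ = (1.66×10^-8)(10.9)/(8.640e-06) = 0.02094 Ω
R = R₁ + R₂ = 0.0308 Ω

0.0308 Ω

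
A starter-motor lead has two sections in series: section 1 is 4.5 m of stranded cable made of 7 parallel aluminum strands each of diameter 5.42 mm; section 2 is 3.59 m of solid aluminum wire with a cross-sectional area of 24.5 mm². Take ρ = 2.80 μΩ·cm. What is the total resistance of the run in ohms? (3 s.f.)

ρ = 2.80 μΩ·cm = 2.80×10^-8 Ω·m
Section 1: A_strand = π(2.7100e-03)² = 2.307e-05 m²; R₁ = ρL/(N·A_s) = (2.80×10^-8)(4.5)/(7×2.307e-05) = 7.802×10^-4 Ω
Section 2: A = 24.5 mm² = 2.450e-05 m²
R₂ = (2.80×10^-8)(3.59)/(2.450e-05) = 0.004103 Ω
R = R₁ + R₂ = 0.00488 Ω

0.00488 Ω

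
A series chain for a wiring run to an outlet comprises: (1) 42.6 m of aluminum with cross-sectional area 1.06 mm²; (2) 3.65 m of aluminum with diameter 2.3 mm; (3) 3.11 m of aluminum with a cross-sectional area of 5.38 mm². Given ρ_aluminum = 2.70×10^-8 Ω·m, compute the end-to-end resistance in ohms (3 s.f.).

1.12 Ω

Seg 1: A = 1.06 mm² = 1.060e-06 m²
R_1 = (2.70×10^-8)(42.6)/(1.060e-06) = 1.085 Ω
Seg 2: A = π(d/2)² = π(1.1500e-03 m)² = 4.155e-06 m²
R_2 = (2.70×10^-8)(3.65)/(4.155e-06) = 0.02372 Ω
Seg 3: A = 5.38 mm² = 5.380e-06 m²
R_3 = (2.70×10^-8)(3.11)/(5.380e-06) = 0.01561 Ω
R_total = R_1 + R_2 + R_3 = 1.12 Ω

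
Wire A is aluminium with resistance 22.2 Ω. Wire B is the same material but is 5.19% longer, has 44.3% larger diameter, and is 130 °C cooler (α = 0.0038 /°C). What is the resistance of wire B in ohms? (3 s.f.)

5.67 Ω

R ∝ ρL/d² with ρ ∝ (1+αΔT), so R_B/R_A = (1 + 5.19/100) × (1 + 44.3/100)⁻² × (1 − 0.0038×130)
= 1.052 × 0.4803 × 0.506 = 0.2556
R_B = 0.2556 × 22.2 = 5.67 Ω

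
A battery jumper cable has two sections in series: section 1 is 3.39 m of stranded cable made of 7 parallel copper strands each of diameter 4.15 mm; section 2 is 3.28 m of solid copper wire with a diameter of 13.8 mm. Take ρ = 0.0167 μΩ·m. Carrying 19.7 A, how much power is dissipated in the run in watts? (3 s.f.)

0.374 W

ρ = 0.0167 μΩ·m = 1.67×10^-8 Ω·m
Section 1: A_strand = π(2.0750e-03)² = 1.353e-05 m²; R₁ = ρL/(N·A_s) = (1.67×10^-8)(3.39)/(7×1.353e-05) = 5.979×10^-4 Ω
Section 2: A = π(d/2)² = π(6.9000e-03 m)² = 1.496e-04 m²
R₂ = (1.67×10^-8)(3.28)/(1.496e-04) = 3.662×10^-4 Ω
R = R₁ + R₂ = 9.641×10^-4 Ω
P = I²R = (19.7)² × 9.641×10^-4 = 0.374 W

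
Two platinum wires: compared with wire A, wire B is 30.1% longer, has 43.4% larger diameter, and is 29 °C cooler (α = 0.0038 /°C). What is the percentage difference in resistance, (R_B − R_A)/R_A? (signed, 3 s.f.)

R ∝ ρL/d² with ρ ∝ (1+αΔT), so R_B/R_A = (1 + 30.1/100) × (1 + 43.4/100)⁻² × (1 − 0.0038×29)
= 1.301 × 0.4863 × 0.8898 = 0.5629
(R_B − R_A)/R_A = 0.5629 − 1 = -43.7%

-43.7%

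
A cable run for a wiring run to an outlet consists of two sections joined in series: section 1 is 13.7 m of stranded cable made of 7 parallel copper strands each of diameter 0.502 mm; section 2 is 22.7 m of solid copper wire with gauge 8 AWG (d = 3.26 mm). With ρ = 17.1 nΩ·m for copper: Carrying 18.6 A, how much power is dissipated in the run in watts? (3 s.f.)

74.6 W

ρ = 17.1 nΩ·m = 1.71×10^-8 Ω·m
Section 1: A_strand = π(2.5100e-04)² = 1.979e-07 m²; R₁ = ρL/(N·A_s) = (1.71×10^-8)(13.7)/(7×1.979e-07) = 0.1691 Ω
Section 2: A = π(3.26/2 mm)² = π(1.6300e-03 m)² = 8.347e-06 m²
R₂ = (1.71×10^-8)(22.7)/(8.347e-06) = 0.0465 Ω
R = R₁ + R₂ = 0.2156 Ω
P = I²R = (18.6)² × 0.2156 = 74.6 W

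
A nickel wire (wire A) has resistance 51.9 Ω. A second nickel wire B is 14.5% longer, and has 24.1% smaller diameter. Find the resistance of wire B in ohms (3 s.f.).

103 Ω

R ∝ L/d², so R_B/R_A = (1 + 14.5/100) × (1 − 24.1/100)⁻²
= 1.145 × 1.736 = 1.988
R_B = 1.988 × 51.9 = 103 Ω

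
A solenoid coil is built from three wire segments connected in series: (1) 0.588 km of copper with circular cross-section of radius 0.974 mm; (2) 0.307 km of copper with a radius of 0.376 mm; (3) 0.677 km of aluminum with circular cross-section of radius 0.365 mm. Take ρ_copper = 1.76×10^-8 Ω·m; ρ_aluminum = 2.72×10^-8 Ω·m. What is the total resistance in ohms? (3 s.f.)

Seg 1: A = πr² = π(9.7400e-04 m)² = 2.980e-06 m²
R_1 = (1.76×10^-8)(588)/(2.980e-06) = 3.472 Ω
Seg 2: A = πr² = π(3.7600e-04 m)² = 4.441e-07 m²
R_2 = (1.76×10^-8)(307)/(4.441e-07) = 12.17 Ω
Seg 3: A = πr² = π(3.6500e-04 m)² = 4.185e-07 m²
R_3 = (2.72×10^-8)(677)/(4.185e-07) = 44 Ω
R_total = R_1 + R_2 + R_3 = 59.6 Ω

59.6 Ω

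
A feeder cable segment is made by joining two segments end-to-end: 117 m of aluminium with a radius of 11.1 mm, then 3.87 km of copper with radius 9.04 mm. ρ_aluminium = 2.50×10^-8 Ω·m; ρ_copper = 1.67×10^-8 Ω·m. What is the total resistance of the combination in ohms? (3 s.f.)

Segment 1: A = πr² = π(1.1100e-02 m)² = 3.871e-04 m²
R₁ = ρL/A = (2.50×10^-8)(117)/(3.871e-04) = 0.007557 Ω
Segment 2: A = πr² = π(9.0400e-03 m)² = 2.567e-04 m²
R₂ = (1.67×10^-8)(3870)/(2.567e-04) = 0.2517 Ω
R = R₁ + R₂ = 0.259 Ω

0.259 Ω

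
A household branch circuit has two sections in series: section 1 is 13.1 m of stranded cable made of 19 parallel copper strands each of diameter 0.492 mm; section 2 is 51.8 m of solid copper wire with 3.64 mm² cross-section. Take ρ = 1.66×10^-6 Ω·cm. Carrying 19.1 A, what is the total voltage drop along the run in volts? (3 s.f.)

ρ = 1.66×10^-6 Ω·cm = 1.66×10^-8 Ω·m
Section 1: A_strand = π(2.4600e-04)² = 1.901e-07 m²; R₁ = ρL/(N·A_s) = (1.66×10^-8)(13.1)/(19×1.901e-07) = 0.0602 Ω
Section 2: A = 3.64 mm² = 3.640e-06 m²
R₂ = (1.66×10^-8)(51.8)/(3.640e-06) = 0.2362 Ω
R = R₁ + R₂ = 0.2964 Ω
V = IR = 19.1 × 0.2964 = 5.66 V

5.66 V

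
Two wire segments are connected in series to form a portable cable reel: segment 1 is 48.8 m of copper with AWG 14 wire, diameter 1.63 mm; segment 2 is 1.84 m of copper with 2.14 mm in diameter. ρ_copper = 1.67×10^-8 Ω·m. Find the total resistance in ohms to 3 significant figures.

0.399 Ω

Segment 1: A = π(1.63/2 mm)² = π(8.1500e-04 m)² = 2.087e-06 m²
R₁ = ρL/A = (1.67×10^-8)(48.8)/(2.087e-06) = 0.3905 Ω
Segment 2: A = π(d/2)² = π(1.0700e-03 m)² = 3.597e-06 m²
R₂ = (1.67×10^-8)(1.84)/(3.597e-06) = 0.008543 Ω
R = R₁ + R₂ = 0.399 Ω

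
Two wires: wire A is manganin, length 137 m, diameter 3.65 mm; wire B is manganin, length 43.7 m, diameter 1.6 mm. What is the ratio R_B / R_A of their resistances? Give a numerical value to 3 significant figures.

1.66

R ∝ ρL/d², so R_B/R_A = (L_B/L_A) × (d_A/d_B)²
= (43.7/137) × (3.65/1.6)² = 1.66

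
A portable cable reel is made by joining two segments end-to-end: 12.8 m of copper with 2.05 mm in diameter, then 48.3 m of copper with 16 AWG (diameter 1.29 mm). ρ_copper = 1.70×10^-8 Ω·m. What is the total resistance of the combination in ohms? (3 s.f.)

Segment 1: A = π(d/2)² = π(1.0250e-03 m)² = 3.301e-06 m²
R₁ = ρL/A = (1.70×10^-8)(12.8)/(3.301e-06) = 0.06593 Ω
Segment 2: A = π(1.29/2 mm)² = π(6.4500e-04 m)² = 1.307e-06 m²
R₂ = (1.70×10^-8)(48.3)/(1.307e-06) = 0.6282 Ω
R = R₁ + R₂ = 0.694 Ω

0.694 Ω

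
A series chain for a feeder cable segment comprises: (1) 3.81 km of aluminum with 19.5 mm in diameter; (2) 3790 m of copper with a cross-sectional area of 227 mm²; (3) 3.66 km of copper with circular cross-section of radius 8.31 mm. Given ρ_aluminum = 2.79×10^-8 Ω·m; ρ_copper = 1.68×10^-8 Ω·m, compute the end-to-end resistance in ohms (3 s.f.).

Seg 1: A = π(d/2)² = π(9.7500e-03 m)² = 2.986e-04 m²
R_1 = (2.79×10^-8)(3810)/(2.986e-04) = 0.3559 Ω
Seg 2: A = 227 mm² = 2.270e-04 m²
R_2 = (1.68×10^-8)(3790)/(2.270e-04) = 0.2805 Ω
Seg 3: A = πr² = π(8.3100e-03 m)² = 2.169e-04 m²
R_3 = (1.68×10^-8)(3660)/(2.169e-04) = 0.2834 Ω
R_total = R_1 + R_2 + R_3 = 0.920 Ω

0.920 Ω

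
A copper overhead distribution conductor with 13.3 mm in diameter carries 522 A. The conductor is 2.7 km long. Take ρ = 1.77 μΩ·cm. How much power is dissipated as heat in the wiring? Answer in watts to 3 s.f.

93700 W

ρ = 1.77 μΩ·cm = 1.77×10^-8 Ω·m
A = π(d/2)² = π(6.6500e-03 m)² = 1.389e-04 m²
R = ρL/A = (1.77×10^-8)(2700)/(1.389e-04) = 0.344 Ω
P = I²R = (522)² × 0.344 = 93700 W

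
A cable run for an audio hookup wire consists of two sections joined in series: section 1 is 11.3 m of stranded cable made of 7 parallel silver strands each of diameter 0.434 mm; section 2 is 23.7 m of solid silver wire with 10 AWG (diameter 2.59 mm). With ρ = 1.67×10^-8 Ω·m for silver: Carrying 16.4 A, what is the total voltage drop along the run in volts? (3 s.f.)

Section 1: A_strand = π(2.1700e-04)² = 1.479e-07 m²; R₁ = ρL/(N·A_s) = (1.67×10^-8)(11.3)/(7×1.479e-07) = 0.1822 Ω
Section 2: A = π(2.59/2 mm)² = π(1.2950e-03 m)² = 5.269e-06 m²
R₂ = (1.67×10^-8)(23.7)/(5.269e-06) = 0.07512 Ω
R = R₁ + R₂ = 0.2574 Ω
V = IR = 16.4 × 0.2574 = 4.22 V

4.22 V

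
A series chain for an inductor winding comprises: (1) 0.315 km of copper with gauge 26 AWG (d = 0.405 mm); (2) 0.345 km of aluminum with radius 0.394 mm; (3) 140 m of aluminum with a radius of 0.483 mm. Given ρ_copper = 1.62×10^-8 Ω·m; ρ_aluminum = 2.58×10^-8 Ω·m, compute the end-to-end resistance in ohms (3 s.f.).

Seg 1: A = π(0.405/2 mm)² = π(2.0250e-04 m)² = 1.288e-07 m²
R_1 = (1.62×10^-8)(315)/(1.288e-07) = 39.61 Ω
Seg 2: A = πr² = π(3.9400e-04 m)² = 4.877e-07 m²
R_2 = (2.58×10^-8)(345)/(4.877e-07) = 18.25 Ω
Seg 3: A = πr² = π(4.8300e-04 m)² = 7.329e-07 m²
R_3 = (2.58×10^-8)(140)/(7.329e-07) = 4.928 Ω
R_total = R_1 + R_2 + R_3 = 62.8 Ω

62.8 Ω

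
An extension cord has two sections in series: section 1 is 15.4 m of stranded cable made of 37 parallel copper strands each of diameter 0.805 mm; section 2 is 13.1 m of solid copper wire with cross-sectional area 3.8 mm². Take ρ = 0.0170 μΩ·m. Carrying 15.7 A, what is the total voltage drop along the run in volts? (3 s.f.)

ρ = 0.0170 μΩ·m = 1.70×10^-8 Ω·m
Section 1: A_strand = π(4.0250e-04)² = 5.090e-07 m²; R₁ = ρL/(N·A_s) = (1.70×10^-8)(15.4)/(37×5.090e-07) = 0.0139 Ω
Section 2: A = 3.8 mm² = 3.800e-06 m²
R₂ = (1.70×10^-8)(13.1)/(3.800e-06) = 0.05861 Ω
R = R₁ + R₂ = 0.07251 Ω
V = IR = 15.7 × 0.07251 = 1.14 V

1.14 V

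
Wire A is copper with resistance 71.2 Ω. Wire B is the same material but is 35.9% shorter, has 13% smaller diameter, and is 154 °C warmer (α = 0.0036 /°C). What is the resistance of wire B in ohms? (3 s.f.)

93.7 Ω

R ∝ ρL/d² with ρ ∝ (1+αΔT), so R_B/R_A = (1 − 35.9/100) × (1 − 13/100)⁻² × (1 + 0.0036×154)
= 0.641 × 1.321 × 1.554 = 1.316
R_B = 1.316 × 71.2 = 93.7 Ω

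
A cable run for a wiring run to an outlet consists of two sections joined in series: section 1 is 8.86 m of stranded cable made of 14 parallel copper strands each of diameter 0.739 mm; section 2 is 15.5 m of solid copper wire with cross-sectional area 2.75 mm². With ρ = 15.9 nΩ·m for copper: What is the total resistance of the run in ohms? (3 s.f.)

ρ = 15.9 nΩ·m = 1.59×10^-8 Ω·m
Section 1: A_strand = π(3.6950e-04)² = 4.289e-07 m²; R₁ = ρL/(N·A_s) = (1.59×10^-8)(8.86)/(14×4.289e-07) = 0.02346 Ω
Section 2: A = 2.75 mm² = 2.750e-06 m²
R₂ = (1.59×10^-8)(15.5)/(2.750e-06) = 0.08962 Ω
R = R₁ + R₂ = 0.113 Ω

0.113 Ω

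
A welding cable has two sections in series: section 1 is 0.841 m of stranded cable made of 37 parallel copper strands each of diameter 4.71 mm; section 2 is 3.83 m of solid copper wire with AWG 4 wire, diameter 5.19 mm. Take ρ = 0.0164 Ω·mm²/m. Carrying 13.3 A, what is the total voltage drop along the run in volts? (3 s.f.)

ρ = 0.0164 Ω·mm²/m = 1.64×10^-8 Ω·m
Section 1: A_strand = π(2.3550e-03)² = 1.742e-05 m²; R₁ = ρL/(N·A_s) = (1.64×10^-8)(0.841)/(37×1.742e-05) = 2.139×10^-5 Ω
Section 2: A = π(5.19/2 mm)² = π(2.5950e-03 m)² = 2.116e-05 m²
R₂ = (1.64×10^-8)(3.83)/(2.116e-05) = 0.002969 Ω
R = R₁ + R₂ = 0.00299 Ω
V = IR = 13.3 × 0.00299 = 0.0398 V

0.0398 V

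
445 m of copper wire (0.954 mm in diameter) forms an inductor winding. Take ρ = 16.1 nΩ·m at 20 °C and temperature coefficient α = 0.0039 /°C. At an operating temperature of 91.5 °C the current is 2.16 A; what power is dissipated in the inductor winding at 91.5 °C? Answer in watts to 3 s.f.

ρ = 16.1 nΩ·m = 1.61×10^-8 Ω·m
A = π(d/2)² = π(4.7700e-04 m)² = 7.148e-07 m²
R₍20₎ = ρL/A = (1.61×10^-8)(445)/(7.148e-07) = 10.02 Ω
R₍91.5₎ = R₍20₎(1 + αΔT) = 10.02 × (1 + 0.0039×71.5) = 12.82 Ω
P = I²R = (2.16)² × 12.82 = 59.8 W

59.8 W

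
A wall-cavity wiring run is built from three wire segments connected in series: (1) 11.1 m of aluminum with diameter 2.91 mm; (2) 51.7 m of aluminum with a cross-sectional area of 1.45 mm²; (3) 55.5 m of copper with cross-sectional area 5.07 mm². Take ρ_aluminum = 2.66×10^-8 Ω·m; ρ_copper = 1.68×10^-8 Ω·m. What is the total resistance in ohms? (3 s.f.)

Seg 1: A = π(d/2)² = π(1.4550e-03 m)² = 6.651e-06 m²
R_1 = (2.66×10^-8)(11.1)/(6.651e-06) = 0.04439 Ω
Seg 2: A = 1.45 mm² = 1.450e-06 m²
R_2 = (2.66×10^-8)(51.7)/(1.450e-06) = 0.9484 Ω
Seg 3: A = 5.07 mm² = 5.070e-06 m²
R_3 = (1.68×10^-8)(55.5)/(5.070e-06) = 0.1839 Ω
R_total = R_1 + R_2 + R_3 = 1.18 Ω

1.18 Ω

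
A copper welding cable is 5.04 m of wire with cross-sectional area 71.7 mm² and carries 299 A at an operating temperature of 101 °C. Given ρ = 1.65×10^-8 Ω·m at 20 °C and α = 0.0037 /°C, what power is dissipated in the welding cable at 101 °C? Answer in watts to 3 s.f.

A = 71.7 mm² = 7.170e-05 m²
R₍20₎ = ρL/A = (1.65×10^-8)(5.04)/(7.170e-05) = 0.00116 Ω
R₍101₎ = R₍20₎(1 + αΔT) = 0.00116 × (1 + 0.0037×81) = 0.001507 Ω
P = I²R = (299)² × 0.001507 = 135 W

135 W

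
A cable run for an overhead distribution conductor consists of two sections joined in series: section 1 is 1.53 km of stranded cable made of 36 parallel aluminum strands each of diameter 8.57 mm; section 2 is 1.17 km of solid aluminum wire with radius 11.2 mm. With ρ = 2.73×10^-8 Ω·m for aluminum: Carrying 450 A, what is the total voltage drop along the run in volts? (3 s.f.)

45.5 V

Section 1: A_strand = π(4.2850e-03)² = 5.768e-05 m²; R₁ = ρL/(N·A_s) = (2.73×10^-8)(1530)/(36×5.768e-05) = 0.02011 Ω
Section 2: A = πr² = π(1.1200e-02 m)² = 3.941e-04 m²
R₂ = (2.73×10^-8)(1170)/(3.941e-04) = 0.08105 Ω
R = R₁ + R₂ = 0.1012 Ω
V = IR = 450 × 0.1012 = 45.5 V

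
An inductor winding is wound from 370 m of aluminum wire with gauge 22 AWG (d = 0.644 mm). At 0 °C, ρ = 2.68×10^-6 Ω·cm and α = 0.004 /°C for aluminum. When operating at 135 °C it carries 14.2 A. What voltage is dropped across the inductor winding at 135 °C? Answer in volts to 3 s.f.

ρ = 2.68×10^-6 Ω·cm = 2.68×10^-8 Ω·m
A = π(0.644/2 mm)² = π(3.2200e-04 m)² = 3.257e-07 m²
R₍0₎ = ρL/A = (2.68×10^-8)(370)/(3.257e-07) = 30.44 Ω
R₍135₎ = R₍0₎(1 + αΔT) = 30.44 × (1 + 0.004×135) = 46.88 Ω
V = IR = 14.2 × 46.88 = 666 V

666 V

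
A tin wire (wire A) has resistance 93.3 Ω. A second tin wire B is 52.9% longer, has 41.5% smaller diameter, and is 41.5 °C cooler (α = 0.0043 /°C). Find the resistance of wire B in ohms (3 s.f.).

342 Ω

R ∝ ρL/d² with ρ ∝ (1+αΔT), so R_B/R_A = (1 + 52.9/100) × (1 − 41.5/100)⁻² × (1 − 0.0043×41.5)
= 1.529 × 2.922 × 0.8216 = 3.671
R_B = 3.671 × 93.3 = 342 Ω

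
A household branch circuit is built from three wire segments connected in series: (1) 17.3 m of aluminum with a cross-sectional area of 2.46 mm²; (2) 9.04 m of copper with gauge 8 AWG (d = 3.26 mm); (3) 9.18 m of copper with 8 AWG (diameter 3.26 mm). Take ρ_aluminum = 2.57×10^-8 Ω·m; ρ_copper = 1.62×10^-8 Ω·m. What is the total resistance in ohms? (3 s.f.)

Seg 1: A = 2.46 mm² = 2.460e-06 m²
R_1 = (2.57×10^-8)(17.3)/(2.460e-06) = 0.1807 Ω
Seg 2: A = π(3.26/2 mm)² = π(1.6300e-03 m)² = 8.347e-06 m²
R_2 = (1.62×10^-8)(9.04)/(8.347e-06) = 0.01755 Ω
Seg 3: A = π(3.26/2 mm)² = π(1.6300e-03 m)² = 8.347e-06 m²
R_3 = (1.62×10^-8)(9.18)/(8.347e-06) = 0.01782 Ω
R_total = R_1 + R_2 + R_3 = 0.216 Ω

0.216 Ω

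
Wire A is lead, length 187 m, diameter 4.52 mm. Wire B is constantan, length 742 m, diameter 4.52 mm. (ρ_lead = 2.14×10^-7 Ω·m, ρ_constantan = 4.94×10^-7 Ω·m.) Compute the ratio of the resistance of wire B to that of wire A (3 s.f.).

R ∝ ρL/d², so R_B/R_A = (ρ_B/ρ_A) × (L_B/L_A)
= (4.94×10^-7/2.14×10^-7) × (742/187) = 9.16

9.16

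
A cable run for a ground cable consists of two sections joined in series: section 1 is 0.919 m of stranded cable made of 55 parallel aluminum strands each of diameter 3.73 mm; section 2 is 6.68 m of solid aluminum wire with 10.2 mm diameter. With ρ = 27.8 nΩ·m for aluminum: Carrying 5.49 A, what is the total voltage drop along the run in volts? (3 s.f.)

0.0127 V

ρ = 27.8 nΩ·m = 2.78×10^-8 Ω·m
Section 1: A_strand = π(1.8650e-03)² = 1.093e-05 m²; R₁ = ρL/(N·A_s) = (2.78×10^-8)(0.919)/(55×1.093e-05) = 4.251×10^-5 Ω
Section 2: A = π(d/2)² = π(5.1000e-03 m)² = 8.171e-05 m²
R₂ = (2.78×10^-8)(6.68)/(8.171e-05) = 0.002273 Ω
R = R₁ + R₂ = 0.002315 Ω
V = IR = 5.49 × 0.002315 = 0.0127 V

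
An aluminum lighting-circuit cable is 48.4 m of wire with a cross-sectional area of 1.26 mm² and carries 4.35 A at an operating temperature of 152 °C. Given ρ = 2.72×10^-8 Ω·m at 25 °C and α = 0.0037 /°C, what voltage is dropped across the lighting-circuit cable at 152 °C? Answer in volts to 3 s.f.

A = 1.26 mm² = 1.260e-06 m²
R₍25₎ = ρL/A = (2.72×10^-8)(48.4)/(1.260e-06) = 1.045 Ω
R₍152₎ = R₍25₎(1 + αΔT) = 1.045 × (1 + 0.0037×127) = 1.536 Ω
V = IR = 4.35 × 1.536 = 6.68 V

6.68 V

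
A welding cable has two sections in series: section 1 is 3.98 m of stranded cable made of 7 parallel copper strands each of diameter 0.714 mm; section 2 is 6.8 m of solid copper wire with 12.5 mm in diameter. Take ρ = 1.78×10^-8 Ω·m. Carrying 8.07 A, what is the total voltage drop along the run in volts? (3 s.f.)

Section 1: A_strand = π(3.5700e-04)² = 4.004e-07 m²; R₁ = ρL/(N·A_s) = (1.78×10^-8)(3.98)/(7×4.004e-07) = 0.02528 Ω
Section 2: A = π(d/2)² = π(6.2500e-03 m)² = 1.227e-04 m²
R₂ = (1.78×10^-8)(6.8)/(1.227e-04) = 9.863×10^-4 Ω
R = R₁ + R₂ = 0.02626 Ω
V = IR = 8.07 × 0.02626 = 0.212 V

0.212 V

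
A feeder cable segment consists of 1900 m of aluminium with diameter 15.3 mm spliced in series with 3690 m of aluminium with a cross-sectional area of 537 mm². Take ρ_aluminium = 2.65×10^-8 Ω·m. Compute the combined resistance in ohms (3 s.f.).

0.456 Ω

Segment 1: A = π(d/2)² = π(7.6500e-03 m)² = 1.839e-04 m²
R₁ = ρL/A = (2.65×10^-8)(1900)/(1.839e-04) = 0.2739 Ω
Segment 2: A = 537 mm² = 5.370e-04 m²
R₂ = (2.65×10^-8)(3690)/(5.370e-04) = 0.1821 Ω
R = R₁ + R₂ = 0.456 Ω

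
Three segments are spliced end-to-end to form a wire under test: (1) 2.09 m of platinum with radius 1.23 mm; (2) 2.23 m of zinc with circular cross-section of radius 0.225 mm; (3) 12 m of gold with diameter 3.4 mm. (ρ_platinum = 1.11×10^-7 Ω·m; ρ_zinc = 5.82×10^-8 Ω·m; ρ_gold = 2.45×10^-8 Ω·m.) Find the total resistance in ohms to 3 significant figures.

Seg 1: A = πr² = π(1.2300e-03 m)² = 4.753e-06 m²
R_1 = (1.11×10^-7)(2.09)/(4.753e-06) = 0.04881 Ω
Seg 2: A = πr² = π(2.2500e-04 m)² = 1.590e-07 m²
R_2 = (5.82×10^-8)(2.23)/(1.590e-07) = 0.816 Ω
Seg 3: A = π(d/2)² = π(1.7000e-03 m)² = 9.079e-06 m²
R_3 = (2.45×10^-8)(12)/(9.079e-06) = 0.03238 Ω
R_total = R_1 + R_2 + R_3 = 0.897 Ω

0.897 Ω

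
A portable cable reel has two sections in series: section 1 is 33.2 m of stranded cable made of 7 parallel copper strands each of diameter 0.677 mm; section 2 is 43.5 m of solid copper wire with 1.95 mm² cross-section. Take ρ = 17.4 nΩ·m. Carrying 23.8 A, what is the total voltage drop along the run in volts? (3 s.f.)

14.7 V

ρ = 17.4 nΩ·m = 1.74×10^-8 Ω·m
Section 1: A_strand = π(3.3850e-04)² = 3.600e-07 m²; R₁ = ρL/(N·A_s) = (1.74×10^-8)(33.2)/(7×3.600e-07) = 0.2293 Ω
Section 2: A = 1.95 mm² = 1.950e-06 m²
R₂ = (1.74×10^-8)(43.5)/(1.950e-06) = 0.3882 Ω
R = R₁ + R₂ = 0.6174 Ω
V = IR = 23.8 × 0.6174 = 14.7 V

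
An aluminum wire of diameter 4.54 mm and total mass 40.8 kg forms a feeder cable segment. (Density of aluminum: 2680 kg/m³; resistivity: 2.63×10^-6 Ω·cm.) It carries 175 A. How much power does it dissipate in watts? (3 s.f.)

46800 W

ρ = 2.63×10^-6 Ω·cm = 2.63×10^-8 Ω·m
A = π(d/2)² = π(2.2700e-03 m)² = 1.6188e-05 m²
L = m/(density·A) = 40.8/(2680×1.6188e-05) = 940.4 m
R = ρL/A = (2.63×10^-8)(940.4)/(1.6188e-05) = 1.528 Ω
P = I²R = (175)² × 1.528 = 46800 W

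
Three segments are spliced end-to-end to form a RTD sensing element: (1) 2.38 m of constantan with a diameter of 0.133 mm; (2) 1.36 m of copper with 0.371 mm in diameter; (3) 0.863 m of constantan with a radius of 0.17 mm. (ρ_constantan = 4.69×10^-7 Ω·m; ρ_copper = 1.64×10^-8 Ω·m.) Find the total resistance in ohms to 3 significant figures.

Seg 1: A = π(d/2)² = π(6.6500e-05 m)² = 1.389e-08 m²
R_1 = (4.69×10^-7)(2.38)/(1.389e-08) = 80.34 Ω
Seg 2: A = π(d/2)² = π(1.8550e-04 m)² = 1.081e-07 m²
R_2 = (1.64×10^-8)(1.36)/(1.081e-07) = 0.2063 Ω
Seg 3: A = πr² = π(1.7000e-04 m)² = 9.079e-08 m²
R_3 = (4.69×10^-7)(0.863)/(9.079e-08) = 4.458 Ω
R_total = R_1 + R_2 + R_3 = 85.0 Ω

85.0 Ω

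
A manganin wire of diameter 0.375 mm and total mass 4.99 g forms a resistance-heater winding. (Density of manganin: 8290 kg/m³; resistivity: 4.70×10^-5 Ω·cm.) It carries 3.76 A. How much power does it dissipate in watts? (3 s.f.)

328 W

ρ = 4.70×10^-5 Ω·cm = 4.70×10^-7 Ω·m
A = π(d/2)² = π(1.8750e-04 m)² = 1.1045e-07 m²
L = m/(density·A) = 0.00499/(8290×1.1045e-07) = 5.45 m
R = ρL/A = (4.70×10^-7)(5.45)/(1.1045e-07) = 23.19 Ω
P = I²R = (3.76)² × 23.19 = 328 W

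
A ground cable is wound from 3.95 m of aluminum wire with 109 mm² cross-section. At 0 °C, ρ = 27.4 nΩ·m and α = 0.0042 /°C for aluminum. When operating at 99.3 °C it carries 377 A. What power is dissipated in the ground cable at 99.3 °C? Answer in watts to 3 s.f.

200 W

ρ = 27.4 nΩ·m = 2.74×10^-8 Ω·m
A = 109 mm² = 1.090e-04 m²
R₍0₎ = ρL/A = (2.74×10^-8)(3.95)/(1.090e-04) = 9.929×10^-4 Ω
R₍99.3₎ = R₍0₎(1 + αΔT) = 9.929×10^-4 × (1 + 0.0042×99.3) = 0.001407 Ω
P = I²R = (377)² × 0.001407 = 200 W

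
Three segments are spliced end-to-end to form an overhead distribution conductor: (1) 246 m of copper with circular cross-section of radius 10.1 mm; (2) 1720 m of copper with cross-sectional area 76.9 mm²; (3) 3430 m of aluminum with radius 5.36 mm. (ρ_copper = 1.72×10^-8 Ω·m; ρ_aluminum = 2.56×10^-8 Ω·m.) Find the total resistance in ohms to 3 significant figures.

1.37 Ω

Seg 1: A = πr² = π(1.0100e-02 m)² = 3.205e-04 m²
R_1 = (1.72×10^-8)(246)/(3.205e-04) = 0.0132 Ω
Seg 2: A = 76.9 mm² = 7.690e-05 m²
R_2 = (1.72×10^-8)(1720)/(7.690e-05) = 0.3847 Ω
Seg 3: A = πr² = π(5.3600e-03 m)² = 9.026e-05 m²
R_3 = (2.56×10^-8)(3430)/(9.026e-05) = 0.9729 Ω
R_total = R_1 + R_2 + R_3 = 1.37 Ω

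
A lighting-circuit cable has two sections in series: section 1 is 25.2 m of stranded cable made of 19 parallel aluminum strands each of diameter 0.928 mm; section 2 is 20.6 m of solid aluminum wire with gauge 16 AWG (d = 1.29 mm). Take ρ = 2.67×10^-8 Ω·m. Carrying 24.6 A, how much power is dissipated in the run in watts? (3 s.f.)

286 W

Section 1: A_strand = π(4.6400e-04)² = 6.764e-07 m²; R₁ = ρL/(N·A_s) = (2.67×10^-8)(25.2)/(19×6.764e-07) = 0.05236 Ω
Section 2: A = π(1.29/2 mm)² = π(6.4500e-04 m)² = 1.307e-06 m²
R₂ = (2.67×10^-8)(20.6)/(1.307e-06) = 0.4208 Ω
R = R₁ + R₂ = 0.4732 Ω
P = I²R = (24.6)² × 0.4732 = 286 W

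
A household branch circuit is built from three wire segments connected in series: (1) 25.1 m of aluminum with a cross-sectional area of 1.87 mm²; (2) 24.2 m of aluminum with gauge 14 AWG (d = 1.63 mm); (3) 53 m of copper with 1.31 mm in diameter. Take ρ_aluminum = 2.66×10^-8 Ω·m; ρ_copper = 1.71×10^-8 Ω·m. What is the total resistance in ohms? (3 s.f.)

1.34 Ω

Seg 1: A = 1.87 mm² = 1.870e-06 m²
R_1 = (2.66×10^-8)(25.1)/(1.870e-06) = 0.357 Ω
Seg 2: A = π(1.63/2 mm)² = π(8.1500e-04 m)² = 2.087e-06 m²
R_2 = (2.66×10^-8)(24.2)/(2.087e-06) = 0.3085 Ω
Seg 3: A = π(d/2)² = π(6.5500e-04 m)² = 1.348e-06 m²
R_3 = (1.71×10^-8)(53)/(1.348e-06) = 0.6724 Ω
R_total = R_1 + R_2 + R_3 = 1.34 Ω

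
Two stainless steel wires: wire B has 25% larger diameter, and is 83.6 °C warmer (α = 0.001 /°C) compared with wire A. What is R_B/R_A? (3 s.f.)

0.694

R ∝ ρL/d² with ρ ∝ (1+αΔT), so R_B/R_A = (1 + 25/100)⁻² × (1 + 0.001×83.6)
= 0.64 × 1.084 = 0.694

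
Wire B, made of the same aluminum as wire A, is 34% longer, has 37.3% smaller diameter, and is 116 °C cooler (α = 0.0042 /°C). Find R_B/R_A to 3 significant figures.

R ∝ ρL/d² with ρ ∝ (1+αΔT), so R_B/R_A = (1 + 34/100) × (1 − 37.3/100)⁻² × (1 − 0.0042×116)
= 1.34 × 2.544 × 0.5128 = 1.75

1.75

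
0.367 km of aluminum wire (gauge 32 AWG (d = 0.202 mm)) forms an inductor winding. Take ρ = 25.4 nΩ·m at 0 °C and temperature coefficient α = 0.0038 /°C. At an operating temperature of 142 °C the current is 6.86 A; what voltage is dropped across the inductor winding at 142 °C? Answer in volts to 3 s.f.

ρ = 25.4 nΩ·m = 2.54×10^-8 Ω·m
A = π(0.202/2 mm)² = π(1.0100e-04 m)² = 3.205e-08 m²
R₍0₎ = ρL/A = (2.54×10^-8)(367)/(3.205e-08) = 290.9 Ω
R₍142₎ = R₍0₎(1 + αΔT) = 290.9 × (1 + 0.0038×142) = 447.8 Ω
V = IR = 6.86 × 447.8 = 3070 V

3070 V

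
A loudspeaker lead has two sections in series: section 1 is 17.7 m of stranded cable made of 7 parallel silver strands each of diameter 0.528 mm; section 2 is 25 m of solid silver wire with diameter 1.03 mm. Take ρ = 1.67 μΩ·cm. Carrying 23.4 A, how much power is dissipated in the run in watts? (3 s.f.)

ρ = 1.67 μΩ·cm = 1.67×10^-8 Ω·m
Section 1: A_strand = π(2.6400e-04)² = 2.190e-07 m²; R₁ = ρL/(N·A_s) = (1.67×10^-8)(17.7)/(7×2.190e-07) = 0.1929 Ω
Section 2: A = π(d/2)² = π(5.1500e-04 m)² = 8.332e-07 m²
R₂ = (1.67×10^-8)(25)/(8.332e-07) = 0.5011 Ω
R = R₁ + R₂ = 0.6939 Ω
P = I²R = (23.4)² × 0.6939 = 380 W

380 W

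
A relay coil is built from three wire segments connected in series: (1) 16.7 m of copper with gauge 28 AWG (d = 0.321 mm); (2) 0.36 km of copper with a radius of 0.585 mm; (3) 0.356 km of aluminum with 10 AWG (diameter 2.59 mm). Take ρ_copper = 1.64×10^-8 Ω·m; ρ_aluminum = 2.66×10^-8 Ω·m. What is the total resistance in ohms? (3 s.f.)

Seg 1: A = π(0.321/2 mm)² = π(1.6050e-04 m)² = 8.093e-08 m²
R_1 = (1.64×10^-8)(16.7)/(8.093e-08) = 3.384 Ω
Seg 2: A = πr² = π(5.8500e-04 m)² = 1.075e-06 m²
R_2 = (1.64×10^-8)(360)/(1.075e-06) = 5.491 Ω
Seg 3: A = π(2.59/2 mm)² = π(1.2950e-03 m)² = 5.269e-06 m²
R_3 = (2.66×10^-8)(356)/(5.269e-06) = 1.797 Ω
R_total = R_1 + R_2 + R_3 = 10.7 Ω

10.7 Ω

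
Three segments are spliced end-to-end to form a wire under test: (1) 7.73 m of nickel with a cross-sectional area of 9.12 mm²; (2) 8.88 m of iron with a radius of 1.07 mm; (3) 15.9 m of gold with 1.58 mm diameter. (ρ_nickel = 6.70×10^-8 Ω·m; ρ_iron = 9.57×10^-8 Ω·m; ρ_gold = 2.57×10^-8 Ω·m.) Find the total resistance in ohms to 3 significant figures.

Seg 1: A = 9.12 mm² = 9.120e-06 m²
R_1 = (6.70×10^-8)(7.73)/(9.120e-06) = 0.05679 Ω
Seg 2: A = πr² = π(1.0700e-03 m)² = 3.597e-06 m²
R_2 = (9.57×10^-8)(8.88)/(3.597e-06) = 0.2363 Ω
Seg 3: A = π(d/2)² = π(7.9000e-04 m)² = 1.961e-06 m²
R_3 = (2.57×10^-8)(15.9)/(1.961e-06) = 0.2084 Ω
R_total = R_1 + R_2 + R_3 = 0.501 Ω

0.501 Ω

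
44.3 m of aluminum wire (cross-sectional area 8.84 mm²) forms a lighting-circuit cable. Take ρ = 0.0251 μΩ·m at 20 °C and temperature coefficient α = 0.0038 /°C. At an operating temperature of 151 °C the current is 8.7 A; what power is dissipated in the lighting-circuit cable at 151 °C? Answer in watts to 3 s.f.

ρ = 0.0251 μΩ·m = 2.51×10^-8 Ω·m
A = 8.84 mm² = 8.840e-06 m²
R₍20₎ = ρL/A = (2.51×10^-8)(44.3)/(8.840e-06) = 0.1258 Ω
R₍151₎ = R₍20₎(1 + αΔT) = 0.1258 × (1 + 0.0038×131) = 0.1884 Ω
P = I²R = (8.7)² × 0.1884 = 14.3 W

14.3 W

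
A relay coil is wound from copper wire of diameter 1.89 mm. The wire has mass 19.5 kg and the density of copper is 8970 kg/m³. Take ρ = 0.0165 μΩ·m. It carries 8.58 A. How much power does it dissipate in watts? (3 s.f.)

335 W

ρ = 0.0165 μΩ·m = 1.65×10^-8 Ω·m
A = π(d/2)² = π(9.4500e-04 m)² = 2.8055e-06 m²
L = m/(density·A) = 19.5/(8970×2.8055e-06) = 774.9 m
R = ρL/A = (1.65×10^-8)(774.9)/(2.8055e-06) = 4.557 Ω
P = I²R = (8.58)² × 4.557 = 335 W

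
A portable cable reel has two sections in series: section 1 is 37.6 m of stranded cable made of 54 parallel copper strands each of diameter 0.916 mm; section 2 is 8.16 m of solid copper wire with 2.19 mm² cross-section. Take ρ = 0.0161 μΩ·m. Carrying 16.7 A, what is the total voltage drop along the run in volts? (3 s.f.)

ρ = 0.0161 μΩ·m = 1.61×10^-8 Ω·m
Section 1: A_strand = π(4.5800e-04)² = 6.590e-07 m²; R₁ = ρL/(N·A_s) = (1.61×10^-8)(37.6)/(54×6.590e-07) = 0.01701 Ω
Section 2: A = 2.19 mm² = 2.190e-06 m²
R₂ = (1.61×10^-8)(8.16)/(2.190e-06) = 0.05999 Ω
R = R₁ + R₂ = 0.077 Ω
V = IR = 16.7 × 0.077 = 1.29 V

1.29 V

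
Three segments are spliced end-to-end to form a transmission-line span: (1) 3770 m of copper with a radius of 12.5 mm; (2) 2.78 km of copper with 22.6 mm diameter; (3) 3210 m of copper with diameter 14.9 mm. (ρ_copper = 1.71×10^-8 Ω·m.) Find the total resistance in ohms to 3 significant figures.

0.565 Ω

Seg 1: A = πr² = π(1.2500e-02 m)² = 4.909e-04 m²
R_1 = (1.71×10^-8)(3770)/(4.909e-04) = 0.1313 Ω
Seg 2: A = π(d/2)² = π(1.1300e-02 m)² = 4.011e-04 m²
R_2 = (1.71×10^-8)(2780)/(4.011e-04) = 0.1185 Ω
Seg 3: A = π(d/2)² = π(7.4500e-03 m)² = 1.744e-04 m²
R_3 = (1.71×10^-8)(3210)/(1.744e-04) = 0.3148 Ω
R_total = R_1 + R_2 + R_3 = 0.565 Ω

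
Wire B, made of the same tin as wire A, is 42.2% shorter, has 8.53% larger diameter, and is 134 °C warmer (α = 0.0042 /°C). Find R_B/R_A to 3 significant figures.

R ∝ ρL/d² with ρ ∝ (1+αΔT), so R_B/R_A = (1 − 42.2/100) × (1 + 8.53/100)⁻² × (1 + 0.0042×134)
= 0.578 × 0.849 × 1.563 = 0.767

0.767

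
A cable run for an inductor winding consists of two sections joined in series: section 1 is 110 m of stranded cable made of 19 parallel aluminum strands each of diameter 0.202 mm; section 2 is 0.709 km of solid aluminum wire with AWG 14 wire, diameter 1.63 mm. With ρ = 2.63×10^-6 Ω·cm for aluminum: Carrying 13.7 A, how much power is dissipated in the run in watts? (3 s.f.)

2570 W

ρ = 2.63×10^-6 Ω·cm = 2.63×10^-8 Ω·m
Section 1: A_strand = π(1.0100e-04)² = 3.205e-08 m²; R₁ = ρL/(N·A_s) = (2.63×10^-8)(110)/(19×3.205e-08) = 4.751 Ω
Section 2: A = π(1.63/2 mm)² = π(8.1500e-04 m)² = 2.087e-06 m²
R₂ = (2.63×10^-8)(709)/(2.087e-06) = 8.936 Ω
R = R₁ + R₂ = 13.69 Ω
P = I²R = (13.7)² × 13.69 = 2570 W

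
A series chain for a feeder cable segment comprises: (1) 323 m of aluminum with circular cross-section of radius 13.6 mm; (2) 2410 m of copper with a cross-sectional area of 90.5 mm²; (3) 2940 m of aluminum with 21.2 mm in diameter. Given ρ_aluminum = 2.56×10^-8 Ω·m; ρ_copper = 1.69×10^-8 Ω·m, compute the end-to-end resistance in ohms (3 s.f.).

Seg 1: A = πr² = π(1.3600e-02 m)² = 5.811e-04 m²
R_1 = (2.56×10^-8)(323)/(5.811e-04) = 0.01423 Ω
Seg 2: A = 90.5 mm² = 9.050e-05 m²
R_2 = (1.69×10^-8)(2410)/(9.050e-05) = 0.45 Ω
Seg 3: A = π(d/2)² = π(1.0600e-02 m)² = 3.530e-04 m²
R_3 = (2.56×10^-8)(2940)/(3.530e-04) = 0.2132 Ω
R_total = R_1 + R_2 + R_3 = 0.677 Ω

0.677 Ω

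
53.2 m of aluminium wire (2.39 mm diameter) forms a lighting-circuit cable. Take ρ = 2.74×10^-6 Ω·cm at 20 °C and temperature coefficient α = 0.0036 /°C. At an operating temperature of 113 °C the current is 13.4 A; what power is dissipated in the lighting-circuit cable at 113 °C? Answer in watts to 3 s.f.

77.9 W

ρ = 2.74×10^-6 Ω·cm = 2.74×10^-8 Ω·m
A = π(d/2)² = π(1.1950e-03 m)² = 4.486e-06 m²
R₍20₎ = ρL/A = (2.74×10^-8)(53.2)/(4.486e-06) = 0.3249 Ω
R₍113₎ = R₍20₎(1 + αΔT) = 0.3249 × (1 + 0.0036×93) = 0.4337 Ω
P = I²R = (13.4)² × 0.4337 = 77.9 W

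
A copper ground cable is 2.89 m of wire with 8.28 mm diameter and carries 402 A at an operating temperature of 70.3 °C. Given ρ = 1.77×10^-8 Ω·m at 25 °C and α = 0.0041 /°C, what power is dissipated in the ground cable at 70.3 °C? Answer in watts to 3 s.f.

A = π(d/2)² = π(4.1400e-03 m)² = 5.385e-05 m²
R₍25₎ = ρL/A = (1.77×10^-8)(2.89)/(5.385e-05) = 9.500×10^-4 Ω
R₍70.3₎ = R₍25₎(1 + αΔT) = 9.500×10^-4 × (1 + 0.0041×45.3) = 0.001126 Ω
P = I²R = (402)² × 0.001126 = 182 W

182 W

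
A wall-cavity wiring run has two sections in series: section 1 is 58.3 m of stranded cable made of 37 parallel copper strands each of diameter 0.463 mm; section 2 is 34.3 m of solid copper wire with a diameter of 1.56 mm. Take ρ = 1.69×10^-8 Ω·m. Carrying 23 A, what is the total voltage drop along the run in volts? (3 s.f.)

Section 1: A_strand = π(2.3150e-04)² = 1.684e-07 m²; R₁ = ρL/(N·A_s) = (1.69×10^-8)(58.3)/(37×1.684e-07) = 0.1582 Ω
Section 2: A = π(d/2)² = π(7.8000e-04 m)² = 1.911e-06 m²
R₂ = (1.69×10^-8)(34.3)/(1.911e-06) = 0.3033 Ω
R = R₁ + R₂ = 0.4614 Ω
V = IR = 23 × 0.4614 = 10.6 V

10.6 V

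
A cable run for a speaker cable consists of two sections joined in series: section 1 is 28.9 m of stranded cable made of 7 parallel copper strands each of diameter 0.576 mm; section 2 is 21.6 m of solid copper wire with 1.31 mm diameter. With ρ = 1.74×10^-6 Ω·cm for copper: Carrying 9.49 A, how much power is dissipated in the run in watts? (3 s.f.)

ρ = 1.74×10^-6 Ω·cm = 1.74×10^-8 Ω·m
Section 1: A_strand = π(2.8800e-04)² = 2.606e-07 m²; R₁ = ρL/(N·A_s) = (1.74×10^-8)(28.9)/(7×2.606e-07) = 0.2757 Ω
Section 2: A = π(d/2)² = π(6.5500e-04 m)² = 1.348e-06 m²
R₂ = (1.74×10^-8)(21.6)/(1.348e-06) = 0.2788 Ω
R = R₁ + R₂ = 0.5545 Ω
P = I²R = (9.49)² × 0.5545 = 49.9 W

49.9 W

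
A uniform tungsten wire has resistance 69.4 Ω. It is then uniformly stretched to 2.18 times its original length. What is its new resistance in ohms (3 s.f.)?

330 Ω

Volume constant ⇒ A' = A/k with k = 2.18. R' = ρ(kL)/(A/k) = k²R.
R' = 4.752 × 69.4 = 330 Ω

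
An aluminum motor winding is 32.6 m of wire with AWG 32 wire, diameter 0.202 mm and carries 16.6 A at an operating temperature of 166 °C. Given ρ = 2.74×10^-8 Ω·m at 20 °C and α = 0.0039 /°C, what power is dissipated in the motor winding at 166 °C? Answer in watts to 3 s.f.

12100 W

A = π(0.202/2 mm)² = π(1.0100e-04 m)² = 3.205e-08 m²
R₍20₎ = ρL/A = (2.74×10^-8)(32.6)/(3.205e-08) = 27.87 Ω
R₍166₎ = R₍20₎(1 + αΔT) = 27.87 × (1 + 0.0039×146) = 43.74 Ω
P = I²R = (16.6)² × 43.74 = 12100 W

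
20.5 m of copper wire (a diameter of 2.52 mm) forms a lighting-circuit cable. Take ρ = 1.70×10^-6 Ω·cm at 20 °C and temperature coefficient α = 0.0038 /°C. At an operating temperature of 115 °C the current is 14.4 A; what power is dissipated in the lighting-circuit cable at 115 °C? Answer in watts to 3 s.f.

19.7 W

ρ = 1.70×10^-6 Ω·cm = 1.70×10^-8 Ω·m
A = π(d/2)² = π(1.2600e-03 m)² = 4.988e-06 m²
R₍20₎ = ρL/A = (1.70×10^-8)(20.5)/(4.988e-06) = 0.06987 Ω
R₍115₎ = R₍20₎(1 + αΔT) = 0.06987 × (1 + 0.0038×95) = 0.0951 Ω
P = I²R = (14.4)² × 0.0951 = 19.7 W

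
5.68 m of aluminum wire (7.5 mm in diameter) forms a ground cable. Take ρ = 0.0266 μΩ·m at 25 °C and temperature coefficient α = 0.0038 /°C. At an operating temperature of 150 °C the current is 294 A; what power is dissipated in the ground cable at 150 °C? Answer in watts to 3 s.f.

436 W

ρ = 0.0266 μΩ·m = 2.66×10^-8 Ω·m
A = π(d/2)² = π(3.7500e-03 m)² = 4.418e-05 m²
R₍25₎ = ρL/A = (2.66×10^-8)(5.68)/(4.418e-05) = 0.00342 Ω
R₍150₎ = R₍25₎(1 + αΔT) = 0.00342 × (1 + 0.0038×125) = 0.005044 Ω
P = I²R = (294)² × 0.005044 = 436 W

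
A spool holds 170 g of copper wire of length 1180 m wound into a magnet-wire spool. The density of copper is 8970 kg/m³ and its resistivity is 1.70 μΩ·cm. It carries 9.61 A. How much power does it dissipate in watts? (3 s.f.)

ρ = 1.70 μΩ·cm = 1.70×10^-8 Ω·m
A = m/(density·L) = 0.17/(8970×1180) = 1.6061e-08 m²
R = ρL/A = (1.70×10^-8)(1180)/(1.6061e-08) = 1249 Ω
P = I²R = (9.61)² × 1249 = 1.15×10^5 W

1.15×10^5 W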